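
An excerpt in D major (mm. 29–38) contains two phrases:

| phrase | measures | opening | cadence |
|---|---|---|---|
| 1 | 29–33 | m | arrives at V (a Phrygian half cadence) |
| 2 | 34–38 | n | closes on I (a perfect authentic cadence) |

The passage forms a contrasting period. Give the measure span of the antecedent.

measures 29–33

The phrase ending with the weaker cadence (Phrygian half cadence) is the antecedent; the one ending more conclusively (perfect authentic cadence) is the consequent. The antecedent is measures 29–33.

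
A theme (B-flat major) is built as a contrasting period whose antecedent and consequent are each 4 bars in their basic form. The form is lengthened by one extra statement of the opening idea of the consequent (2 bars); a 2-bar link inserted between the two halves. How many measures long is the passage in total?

Basic contrasting period: 4 + 4 = 8 bars.
8 (basic form) + 2 (extra statement) + 2 (link) = 12.

12 measures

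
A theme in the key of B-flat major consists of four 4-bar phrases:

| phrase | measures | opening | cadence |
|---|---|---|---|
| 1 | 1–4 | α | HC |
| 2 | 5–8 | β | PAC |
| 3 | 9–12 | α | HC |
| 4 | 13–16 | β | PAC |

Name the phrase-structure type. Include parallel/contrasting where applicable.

repeated period

The cadence pattern HC–PAC–HC–PAC is weak–strong twice, and phrases 3–4 restate phrases 1–2: a period heard twice, not a double period (which would end weakly at phrase 2).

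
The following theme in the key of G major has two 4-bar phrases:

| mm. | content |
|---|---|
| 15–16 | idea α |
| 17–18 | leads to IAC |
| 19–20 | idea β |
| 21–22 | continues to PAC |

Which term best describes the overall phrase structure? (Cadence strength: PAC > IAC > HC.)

contrasting period

Phrase 1 ends with an imperfect authentic cadence (weaker) and phrase 2 with a perfect authentic cadence (stronger): antecedent + consequent = a period.
The two phrases open with different material (α / β), so the period is contrasting.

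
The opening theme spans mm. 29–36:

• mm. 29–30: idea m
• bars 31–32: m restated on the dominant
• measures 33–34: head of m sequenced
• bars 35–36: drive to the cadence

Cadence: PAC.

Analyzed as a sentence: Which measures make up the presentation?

measures 29–32

The presentation of a sentence is the basic idea (mm. 29–30) plus its repetition (measures 31-32); the presentation is therefore bars 29–32.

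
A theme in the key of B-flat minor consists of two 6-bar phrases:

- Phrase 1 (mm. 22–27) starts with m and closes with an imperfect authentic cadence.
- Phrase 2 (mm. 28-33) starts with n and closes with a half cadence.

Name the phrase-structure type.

The second phrase closes with a half cadence, which is not stronger than the first phrase's imperfect authentic cadence; without a weak→strong cadential pair there is no antecedent–consequent relationship, so this is a phrase group rather than a period.

phrase group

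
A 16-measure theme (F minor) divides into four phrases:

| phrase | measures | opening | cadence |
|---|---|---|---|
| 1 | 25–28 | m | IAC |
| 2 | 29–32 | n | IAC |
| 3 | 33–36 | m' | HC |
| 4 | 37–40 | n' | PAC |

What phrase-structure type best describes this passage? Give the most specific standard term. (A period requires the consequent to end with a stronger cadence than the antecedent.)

Four phrases in two halves: the first half (measures 25–32) ends with an imperfect authentic cadence, the second (mm. 33-40) with a perfect authentic cadence — a large antecedent–consequent pair, i.e. a double period.
Phrase 3 begins with the same material as phrase 1, making it parallel.

parallel double period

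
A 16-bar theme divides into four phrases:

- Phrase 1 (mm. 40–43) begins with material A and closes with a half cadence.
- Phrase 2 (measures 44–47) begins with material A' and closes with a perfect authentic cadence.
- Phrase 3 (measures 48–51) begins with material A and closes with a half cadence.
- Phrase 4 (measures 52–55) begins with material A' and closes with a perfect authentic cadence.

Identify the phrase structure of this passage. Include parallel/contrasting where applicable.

The cadence pattern HC–PAC–HC–PAC is weak–strong twice, and phrases 3–4 restate phrases 1–2: a period heard twice, not a double period (which would end weakly at phrase 2).

repeated period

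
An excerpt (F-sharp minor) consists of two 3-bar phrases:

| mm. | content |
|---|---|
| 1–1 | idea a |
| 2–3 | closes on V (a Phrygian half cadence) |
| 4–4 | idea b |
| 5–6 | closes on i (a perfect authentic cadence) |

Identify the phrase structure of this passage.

Phrase 1 ends with a Phrygian half cadence (weaker) and phrase 2 with a perfect authentic cadence (stronger): antecedent + consequent = a period.
The two phrases open with different material (a / b), so the period is contrasting.

contrasting period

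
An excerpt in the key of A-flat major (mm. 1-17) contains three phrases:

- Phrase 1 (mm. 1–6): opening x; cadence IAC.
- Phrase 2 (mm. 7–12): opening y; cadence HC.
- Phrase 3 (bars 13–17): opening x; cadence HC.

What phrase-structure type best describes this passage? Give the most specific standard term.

phrase group

The final phrase closes with a half cadence, which is not stronger than the preceding half cadence; the 3 phrases lack an overall antecedent–consequent design and so form a phrase group.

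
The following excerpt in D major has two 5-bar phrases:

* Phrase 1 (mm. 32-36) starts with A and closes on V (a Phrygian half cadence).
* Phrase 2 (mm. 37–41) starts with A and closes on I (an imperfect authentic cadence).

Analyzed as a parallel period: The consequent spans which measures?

The antecedent is the phrase ending with the weaker cadence (Phrygian half cadence, phrase 1) and the consequent the one ending more conclusively (imperfect authentic cadence, phrase 2); the consequent is mm. 37-41.

measures 37–41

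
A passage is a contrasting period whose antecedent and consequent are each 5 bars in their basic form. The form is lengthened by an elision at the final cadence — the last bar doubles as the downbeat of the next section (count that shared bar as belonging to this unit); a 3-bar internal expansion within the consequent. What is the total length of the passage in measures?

13 measures

Basic contrasting period: 5 + 5 = 10 bars.
10 (basic form) + 3 (internal expansion) = 13.
The elision shares a bar with the next section but does not change this unit's count.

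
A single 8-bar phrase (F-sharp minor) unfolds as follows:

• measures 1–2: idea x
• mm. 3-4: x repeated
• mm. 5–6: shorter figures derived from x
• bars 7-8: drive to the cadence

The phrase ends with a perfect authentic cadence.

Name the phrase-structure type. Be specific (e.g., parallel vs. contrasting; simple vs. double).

sentence

Basic idea (bars 1–2) + its repetition (bars 3–4) form the presentation; fragmentation and cadence (mm. 5–8) form the continuation — the 8-bar whole is a sentence.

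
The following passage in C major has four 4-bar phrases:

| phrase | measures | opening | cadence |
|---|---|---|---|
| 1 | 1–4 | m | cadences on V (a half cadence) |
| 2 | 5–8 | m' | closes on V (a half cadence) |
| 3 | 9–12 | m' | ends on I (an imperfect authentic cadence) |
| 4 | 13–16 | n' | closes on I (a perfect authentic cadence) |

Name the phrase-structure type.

Four phrases in two halves: the first half (mm. 1-8) ends with a half cadence, the second (bars 9–16) with a perfect authentic cadence — a large antecedent–consequent pair, i.e. a double period.
Phrase 3 begins with the same material as phrase 1, making it parallel.

parallel double period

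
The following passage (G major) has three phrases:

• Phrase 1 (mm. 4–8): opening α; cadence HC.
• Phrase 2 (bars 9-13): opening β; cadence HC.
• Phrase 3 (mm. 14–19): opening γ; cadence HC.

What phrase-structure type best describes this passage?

phrase group

The final phrase closes with a half cadence, which is not stronger than the preceding half cadence; the 3 phrases lack an overall antecedent–consequent design and so form a phrase group.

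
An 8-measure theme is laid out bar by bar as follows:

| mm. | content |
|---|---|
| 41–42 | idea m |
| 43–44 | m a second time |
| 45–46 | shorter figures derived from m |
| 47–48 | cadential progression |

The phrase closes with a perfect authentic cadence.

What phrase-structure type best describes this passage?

sentence

Basic idea (mm. 41-42) + its repetition (measures 43–44) form the presentation; fragmentation and cadence (mm. 45-48) form the continuation — the 8-bar whole is a sentence.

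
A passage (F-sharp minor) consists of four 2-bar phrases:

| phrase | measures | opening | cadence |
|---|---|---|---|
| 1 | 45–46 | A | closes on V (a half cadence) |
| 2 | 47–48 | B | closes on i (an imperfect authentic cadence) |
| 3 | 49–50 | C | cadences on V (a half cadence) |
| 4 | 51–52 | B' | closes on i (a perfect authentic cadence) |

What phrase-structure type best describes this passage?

contrasting double period

Four phrases in two halves: the first half (measures 45–48) ends with an imperfect authentic cadence, the second (measures 49–52) with a perfect authentic cadence — a large antecedent–consequent pair, i.e. a double period.
Phrase 3 begins with different material from phrase 1, making it contrasting.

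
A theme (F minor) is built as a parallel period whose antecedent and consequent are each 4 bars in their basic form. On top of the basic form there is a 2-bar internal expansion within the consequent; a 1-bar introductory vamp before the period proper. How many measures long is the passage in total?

11 measures

Basic parallel period: 4 + 4 = 8 bars.
8 (basic form) + 2 (internal expansion) + 1 (introduction) = 11.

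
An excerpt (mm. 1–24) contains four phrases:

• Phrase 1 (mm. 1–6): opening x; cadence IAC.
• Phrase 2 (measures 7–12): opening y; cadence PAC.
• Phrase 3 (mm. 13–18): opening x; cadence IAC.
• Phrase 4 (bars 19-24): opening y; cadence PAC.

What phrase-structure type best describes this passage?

repeated period

The cadence pattern IAC–PAC–IAC–PAC is weak–strong twice, and phrases 3–4 restate phrases 1–2: a period heard twice, not a double period (which would end weakly at phrase 2).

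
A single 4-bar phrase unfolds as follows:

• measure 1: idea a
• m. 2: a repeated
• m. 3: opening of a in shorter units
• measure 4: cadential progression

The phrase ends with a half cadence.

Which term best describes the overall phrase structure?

Basic idea (bar 1) + its repetition (m. 2) form the presentation; fragmentation and cadence (measures 3-4) form the continuation — the 4-bar whole is a sentence.

sentence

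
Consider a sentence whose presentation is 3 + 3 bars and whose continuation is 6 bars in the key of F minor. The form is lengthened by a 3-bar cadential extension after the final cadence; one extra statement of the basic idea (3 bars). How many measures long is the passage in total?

18 measures

Basic sentence: 3 + 3 + 6 = 12 bars.
12 (basic form) + 3 (cadential extension) + 3 (extra statement) = 18.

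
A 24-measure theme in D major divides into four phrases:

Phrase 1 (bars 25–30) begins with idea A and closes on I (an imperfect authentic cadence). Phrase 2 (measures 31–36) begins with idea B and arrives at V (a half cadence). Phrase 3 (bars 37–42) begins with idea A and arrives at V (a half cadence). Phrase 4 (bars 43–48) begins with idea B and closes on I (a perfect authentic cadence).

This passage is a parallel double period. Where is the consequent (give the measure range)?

In a double period the four phrases pair into a large antecedent (phrases 1–2, ending half cadence) and a large consequent (phrases 3–4, ending perfect authentic cadence). The consequent spans mm. 37–48.

measures 37–48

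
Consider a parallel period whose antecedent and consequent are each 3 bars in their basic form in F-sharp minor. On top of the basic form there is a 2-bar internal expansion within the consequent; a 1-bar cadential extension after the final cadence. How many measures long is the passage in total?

Basic parallel period: 3 + 3 = 6 bars.
6 (basic form) + 2 (internal expansion) + 1 (cadential extension) = 9.

9 measures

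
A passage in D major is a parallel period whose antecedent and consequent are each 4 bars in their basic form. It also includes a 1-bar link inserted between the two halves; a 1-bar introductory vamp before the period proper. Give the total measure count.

Basic parallel period: 4 + 4 = 8 bars.
8 (basic form) + 1 (link) + 1 (introduction) = 10.

10 measures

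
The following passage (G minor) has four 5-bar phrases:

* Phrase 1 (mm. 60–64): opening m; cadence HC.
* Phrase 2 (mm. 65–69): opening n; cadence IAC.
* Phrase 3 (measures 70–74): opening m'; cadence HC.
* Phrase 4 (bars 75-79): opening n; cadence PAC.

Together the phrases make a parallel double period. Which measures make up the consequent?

measures 70–79

In a double period the first pair of phrases (ending imperfect authentic cadence) is the large antecedent and the second pair (ending perfect authentic cadence) is the large consequent; the consequent is measures 70–79.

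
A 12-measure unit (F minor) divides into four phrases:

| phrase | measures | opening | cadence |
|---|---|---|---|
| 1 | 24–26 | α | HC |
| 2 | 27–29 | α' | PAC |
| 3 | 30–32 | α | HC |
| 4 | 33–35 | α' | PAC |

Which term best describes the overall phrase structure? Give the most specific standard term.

repeated period

The cadence pattern HC–PAC–HC–PAC is weak–strong twice, and phrases 3–4 restate phrases 1–2: a period heard twice, not a double period (which would end weakly at phrase 2).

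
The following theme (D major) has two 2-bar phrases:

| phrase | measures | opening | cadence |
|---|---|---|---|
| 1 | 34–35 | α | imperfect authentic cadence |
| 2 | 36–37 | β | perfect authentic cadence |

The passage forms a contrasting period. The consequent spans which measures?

The antecedent is the phrase ending with the weaker cadence (imperfect authentic cadence, phrase 1) and the consequent the one ending more conclusively (perfect authentic cadence, phrase 2); the consequent is mm. 36–37.

measures 36–37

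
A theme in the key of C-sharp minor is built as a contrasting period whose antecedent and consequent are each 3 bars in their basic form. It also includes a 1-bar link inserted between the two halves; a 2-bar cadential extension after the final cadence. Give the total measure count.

9 measures

Basic contrasting period: 3 + 3 = 6 bars.
6 (basic form) + 1 (link) + 2 (cadential extension) = 9.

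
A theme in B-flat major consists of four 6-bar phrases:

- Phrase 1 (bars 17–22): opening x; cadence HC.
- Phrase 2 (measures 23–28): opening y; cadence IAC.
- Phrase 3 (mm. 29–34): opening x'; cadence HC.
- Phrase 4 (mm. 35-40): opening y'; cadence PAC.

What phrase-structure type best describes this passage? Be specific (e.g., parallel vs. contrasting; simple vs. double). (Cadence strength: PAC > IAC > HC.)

parallel double period

Four phrases in two halves: the first half (bars 17–28) ends with an imperfect authentic cadence, the second (measures 29-40) with a perfect authentic cadence — a large antecedent–consequent pair, i.e. a double period.
Phrase 3 begins with the same material as phrase 1, making it parallel.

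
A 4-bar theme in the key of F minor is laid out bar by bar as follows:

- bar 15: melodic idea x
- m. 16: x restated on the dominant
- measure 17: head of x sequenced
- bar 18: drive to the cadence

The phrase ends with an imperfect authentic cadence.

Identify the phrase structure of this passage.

sentence

Basic idea (measure 15) + its repetition (measure 16) form the presentation; fragmentation and cadence (mm. 17–18) form the continuation — the 4-bar whole is a sentence.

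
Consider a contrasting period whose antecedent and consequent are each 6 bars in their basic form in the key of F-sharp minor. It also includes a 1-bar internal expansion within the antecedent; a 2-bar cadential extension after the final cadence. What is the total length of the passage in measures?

15 measures

Basic contrasting period: 6 + 6 = 12 bars.
12 (basic form) + 1 (internal expansion) + 2 (cadential extension) = 15.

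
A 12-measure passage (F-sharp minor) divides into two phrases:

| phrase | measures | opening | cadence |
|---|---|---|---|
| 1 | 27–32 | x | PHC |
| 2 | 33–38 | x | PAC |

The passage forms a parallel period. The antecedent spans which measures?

measures 27–32

The antecedent is the phrase ending with the weaker cadence (Phrygian half cadence, phrase 1) and the consequent the one ending more conclusively (perfect authentic cadence, phrase 2); the antecedent is bars 27–32.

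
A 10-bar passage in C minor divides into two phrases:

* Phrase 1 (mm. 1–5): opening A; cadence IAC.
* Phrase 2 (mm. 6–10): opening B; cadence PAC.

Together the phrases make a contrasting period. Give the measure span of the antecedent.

measures 1–5

The phrase ending with the weaker cadence (imperfect authentic cadence) is the antecedent; the one ending more conclusively (perfect authentic cadence) is the consequent. The antecedent is measures 1–5.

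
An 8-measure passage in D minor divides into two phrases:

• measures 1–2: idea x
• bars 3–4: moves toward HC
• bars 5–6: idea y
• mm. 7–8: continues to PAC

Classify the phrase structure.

contrasting period

Phrase 1 ends with a half cadence (weaker) and phrase 2 with a perfect authentic cadence (stronger): antecedent + consequent = a period.
The two phrases open with different material (x / y), so the period is contrasting.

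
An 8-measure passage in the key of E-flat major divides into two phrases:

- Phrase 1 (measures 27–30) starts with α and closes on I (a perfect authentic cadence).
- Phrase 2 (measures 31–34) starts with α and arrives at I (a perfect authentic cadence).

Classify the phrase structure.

repeated phrase

Both phrases have the same opening (α) and the same cadence (perfect authentic cadence): the second is a restatement, not a consequent, so this is a repeated phrase rather than a period.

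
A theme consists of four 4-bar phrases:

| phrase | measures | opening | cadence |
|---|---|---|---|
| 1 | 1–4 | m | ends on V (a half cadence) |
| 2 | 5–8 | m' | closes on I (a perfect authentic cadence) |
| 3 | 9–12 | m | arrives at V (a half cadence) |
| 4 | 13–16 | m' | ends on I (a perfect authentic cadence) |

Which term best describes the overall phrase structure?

repeated period

The cadence pattern HC–PAC–HC–PAC is weak–strong twice, and phrases 3–4 restate phrases 1–2: a period heard twice, not a double period (which would end weakly at phrase 2).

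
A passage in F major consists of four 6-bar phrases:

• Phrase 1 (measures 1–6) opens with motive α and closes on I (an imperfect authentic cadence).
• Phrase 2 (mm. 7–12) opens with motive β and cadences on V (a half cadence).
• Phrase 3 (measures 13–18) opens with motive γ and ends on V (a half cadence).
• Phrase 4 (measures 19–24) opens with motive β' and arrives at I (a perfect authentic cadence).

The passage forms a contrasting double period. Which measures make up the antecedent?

measures 1–12

In a double period the first pair of phrases (ending half cadence) is the large antecedent and the second pair (ending perfect authentic cadence) is the large consequent; the antecedent is measures 1–12.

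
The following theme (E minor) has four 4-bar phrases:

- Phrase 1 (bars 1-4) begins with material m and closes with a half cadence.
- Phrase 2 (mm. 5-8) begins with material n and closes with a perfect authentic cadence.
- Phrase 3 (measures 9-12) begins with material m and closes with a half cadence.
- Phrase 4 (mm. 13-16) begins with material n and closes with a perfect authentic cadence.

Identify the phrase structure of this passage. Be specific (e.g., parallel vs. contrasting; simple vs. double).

repeated period

The cadence pattern HC–PAC–HC–PAC is weak–strong twice, and phrases 3–4 restate phrases 1–2: a period heard twice, not a double period (which would end weakly at phrase 2).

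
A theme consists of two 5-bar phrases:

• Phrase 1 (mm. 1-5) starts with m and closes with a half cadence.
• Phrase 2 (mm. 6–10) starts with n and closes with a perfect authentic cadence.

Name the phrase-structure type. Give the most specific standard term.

Phrase 1 ends with a half cadence (weaker) and phrase 2 with a perfect authentic cadence (stronger): antecedent + consequent = a period.
The two phrases open with different material (m / n), so the period is contrasting.

contrasting period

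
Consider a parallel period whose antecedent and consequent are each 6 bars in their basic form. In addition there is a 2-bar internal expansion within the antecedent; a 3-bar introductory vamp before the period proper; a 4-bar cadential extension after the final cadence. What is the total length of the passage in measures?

Basic parallel period: 6 + 6 = 12 bars.
12 (basic form) + 2 (internal expansion) + 3 (introduction) + 4 (cadential extension) = 21.

21 measures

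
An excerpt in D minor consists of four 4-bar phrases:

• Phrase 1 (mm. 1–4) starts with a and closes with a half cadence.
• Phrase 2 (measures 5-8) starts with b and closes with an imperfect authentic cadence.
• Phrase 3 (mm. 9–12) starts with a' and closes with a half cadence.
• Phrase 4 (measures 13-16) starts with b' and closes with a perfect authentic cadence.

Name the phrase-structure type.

parallel double period

Four phrases in two halves: the first half (measures 1–8) ends with an imperfect authentic cadence, the second (mm. 9–16) with a perfect authentic cadence — a large antecedent–consequent pair, i.e. a double period.
Phrase 3 begins with the same material as phrase 1, making it parallel.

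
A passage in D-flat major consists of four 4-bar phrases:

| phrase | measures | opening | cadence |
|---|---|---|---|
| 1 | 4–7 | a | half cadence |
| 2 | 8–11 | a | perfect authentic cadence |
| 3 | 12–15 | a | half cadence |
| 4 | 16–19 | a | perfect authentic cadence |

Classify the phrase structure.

The cadence pattern HC–PAC–HC–PAC is weak–strong twice, and phrases 3–4 restate phrases 1–2: a period heard twice, not a double period (which would end weakly at phrase 2).

repeated period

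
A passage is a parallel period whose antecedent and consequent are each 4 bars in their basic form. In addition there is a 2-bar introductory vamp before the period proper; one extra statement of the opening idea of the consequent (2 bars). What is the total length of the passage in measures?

12 measures

Basic parallel period: 4 + 4 = 8 bars.
8 (basic form) + 2 (introduction) + 2 (extra statement) = 12.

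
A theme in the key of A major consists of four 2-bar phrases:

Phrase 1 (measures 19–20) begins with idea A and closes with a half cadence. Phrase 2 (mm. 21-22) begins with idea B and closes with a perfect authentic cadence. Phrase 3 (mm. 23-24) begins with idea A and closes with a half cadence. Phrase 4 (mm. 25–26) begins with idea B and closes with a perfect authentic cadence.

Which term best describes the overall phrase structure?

The cadence pattern HC–PAC–HC–PAC is weak–strong twice, and phrases 3–4 restate phrases 1–2: a period heard twice, not a double period (which would end weakly at phrase 2).

repeated period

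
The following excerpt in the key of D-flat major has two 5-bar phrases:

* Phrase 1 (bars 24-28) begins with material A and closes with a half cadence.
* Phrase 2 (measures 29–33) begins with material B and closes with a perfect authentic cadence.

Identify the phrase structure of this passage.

contrasting period

Phrase 1 ends with a half cadence (weaker) and phrase 2 with a perfect authentic cadence (stronger): antecedent + consequent = a period.
The two phrases open with different material (A / B), so the period is contrasting.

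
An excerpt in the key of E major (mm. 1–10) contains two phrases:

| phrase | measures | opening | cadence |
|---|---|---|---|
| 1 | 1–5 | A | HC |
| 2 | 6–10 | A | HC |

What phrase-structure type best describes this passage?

Both phrases have the same opening (A) and the same cadence (half cadence): the second is a restatement, not a consequent, so this is a repeated phrase rather than a period.

repeated phrase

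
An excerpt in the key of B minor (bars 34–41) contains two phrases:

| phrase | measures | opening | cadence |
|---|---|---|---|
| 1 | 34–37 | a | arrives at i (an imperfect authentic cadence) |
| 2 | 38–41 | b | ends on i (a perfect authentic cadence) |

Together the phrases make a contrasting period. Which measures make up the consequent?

measures 38–41

The phrase ending with the weaker cadence (imperfect authentic cadence) is the antecedent; the one ending more conclusively (perfect authentic cadence) is the consequent. The consequent is measures 38–41.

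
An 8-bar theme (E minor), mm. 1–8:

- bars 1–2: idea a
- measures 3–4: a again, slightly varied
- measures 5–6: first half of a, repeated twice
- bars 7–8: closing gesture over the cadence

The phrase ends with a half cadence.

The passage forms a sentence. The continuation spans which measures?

measures 5–8

After the presentation (mm. 1-4), the continuation covers the fragmentation through the cadence: mm. 5–8.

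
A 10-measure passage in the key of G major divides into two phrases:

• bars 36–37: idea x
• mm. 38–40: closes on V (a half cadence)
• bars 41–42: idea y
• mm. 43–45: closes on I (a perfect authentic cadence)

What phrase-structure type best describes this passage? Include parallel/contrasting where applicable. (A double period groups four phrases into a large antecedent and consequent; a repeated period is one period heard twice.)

contrasting period

Phrase 1 ends with a half cadence (weaker) and phrase 2 with a perfect authentic cadence (stronger): antecedent + consequent = a period.
The two phrases open with different material (x / y), so the period is contrasting.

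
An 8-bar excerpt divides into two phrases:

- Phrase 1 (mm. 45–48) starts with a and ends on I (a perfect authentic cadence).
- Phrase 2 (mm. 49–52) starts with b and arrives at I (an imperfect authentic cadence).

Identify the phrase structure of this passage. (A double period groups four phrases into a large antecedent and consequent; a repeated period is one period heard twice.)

The second phrase closes with an imperfect authentic cadence, which is not stronger than the first phrase's perfect authentic cadence; without a weak→strong cadential pair there is no antecedent–consequent relationship, so this is a phrase group rather than a period.

phrase group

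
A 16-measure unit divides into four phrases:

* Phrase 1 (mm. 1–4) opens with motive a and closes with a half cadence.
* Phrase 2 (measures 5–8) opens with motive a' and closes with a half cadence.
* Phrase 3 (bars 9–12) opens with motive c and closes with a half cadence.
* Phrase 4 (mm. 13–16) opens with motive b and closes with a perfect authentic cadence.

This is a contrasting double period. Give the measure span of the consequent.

In a double period the first pair of phrases (ending half cadence) is the large antecedent and the second pair (ending perfect authentic cadence) is the large consequent; the consequent is measures 9–16.

measures 9–16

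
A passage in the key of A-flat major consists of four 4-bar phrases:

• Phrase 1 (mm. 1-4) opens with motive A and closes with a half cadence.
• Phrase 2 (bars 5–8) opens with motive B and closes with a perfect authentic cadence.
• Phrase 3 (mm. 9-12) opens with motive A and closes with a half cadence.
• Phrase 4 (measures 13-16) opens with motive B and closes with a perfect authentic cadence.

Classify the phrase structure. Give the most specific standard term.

The cadence pattern HC–PAC–HC–PAC is weak–strong twice, and phrases 3–4 restate phrases 1–2: a period heard twice, not a double period (which would end weakly at phrase 2).

repeated period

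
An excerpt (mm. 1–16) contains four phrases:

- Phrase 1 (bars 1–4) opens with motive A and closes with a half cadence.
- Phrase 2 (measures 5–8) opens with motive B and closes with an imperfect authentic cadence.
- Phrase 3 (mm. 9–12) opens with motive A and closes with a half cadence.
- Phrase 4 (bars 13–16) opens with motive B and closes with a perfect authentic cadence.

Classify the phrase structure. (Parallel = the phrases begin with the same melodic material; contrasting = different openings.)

parallel double period

Four phrases in two halves: the first half (measures 1-8) ends with an imperfect authentic cadence, the second (measures 9-16) with a perfect authentic cadence — a large antecedent–consequent pair, i.e. a double period.
Phrase 3 begins with the same material as phrase 1, making it parallel.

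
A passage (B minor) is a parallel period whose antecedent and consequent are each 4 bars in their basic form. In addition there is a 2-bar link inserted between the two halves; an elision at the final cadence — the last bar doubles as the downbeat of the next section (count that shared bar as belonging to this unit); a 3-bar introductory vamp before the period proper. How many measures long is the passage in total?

13 measures

Basic parallel period: 4 + 4 = 8 bars.
8 (basic form) + 2 (link) + 3 (introduction) = 13.
The elision shares a bar with the next section but does not change this unit's count.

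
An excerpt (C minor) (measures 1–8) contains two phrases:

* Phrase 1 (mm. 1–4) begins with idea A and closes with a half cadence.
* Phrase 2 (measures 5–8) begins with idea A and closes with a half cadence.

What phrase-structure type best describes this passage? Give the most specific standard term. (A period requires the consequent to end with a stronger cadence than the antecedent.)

repeated phrase

Both phrases have the same opening (A) and the same cadence (half cadence): the second is a restatement, not a consequent, so this is a repeated phrase rather than a period.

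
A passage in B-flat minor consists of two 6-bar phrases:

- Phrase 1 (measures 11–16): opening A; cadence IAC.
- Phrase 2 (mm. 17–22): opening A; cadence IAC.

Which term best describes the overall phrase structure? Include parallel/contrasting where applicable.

Both phrases have the same opening (A) and the same cadence (imperfect authentic cadence): the second is a restatement, not a consequent, so this is a repeated phrase rather than a period.

repeated phrase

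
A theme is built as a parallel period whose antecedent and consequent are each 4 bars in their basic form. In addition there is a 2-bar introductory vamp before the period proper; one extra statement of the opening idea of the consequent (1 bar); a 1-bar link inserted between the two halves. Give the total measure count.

Basic parallel period: 4 + 4 = 8 bars.
8 (basic form) + 2 (introduction) + 1 (extra statement) + 1 (link) = 12.

12 measures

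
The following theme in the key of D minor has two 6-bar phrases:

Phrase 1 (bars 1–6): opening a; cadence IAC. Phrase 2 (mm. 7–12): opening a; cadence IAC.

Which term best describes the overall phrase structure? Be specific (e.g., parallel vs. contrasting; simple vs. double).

repeated phrase

Both phrases have the same opening (a) and the same cadence (imperfect authentic cadence): the second is a restatement, not a consequent, so this is a repeated phrase rather than a period.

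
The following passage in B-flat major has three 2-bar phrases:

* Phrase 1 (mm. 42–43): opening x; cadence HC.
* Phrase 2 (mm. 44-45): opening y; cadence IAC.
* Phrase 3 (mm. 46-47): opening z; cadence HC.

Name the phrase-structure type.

phrase group

The final phrase closes with a half cadence, which is not stronger than the preceding imperfect authentic cadence; the 3 phrases lack an overall antecedent–consequent design and so form a phrase group.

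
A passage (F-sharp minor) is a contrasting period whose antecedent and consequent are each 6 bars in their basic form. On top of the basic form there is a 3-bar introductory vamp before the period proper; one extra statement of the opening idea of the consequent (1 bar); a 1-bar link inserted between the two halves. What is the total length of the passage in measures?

17 measures

Basic contrasting period: 6 + 6 = 12 bars.
12 (basic form) + 3 (introduction) + 1 (extra statement) + 1 (link) = 17.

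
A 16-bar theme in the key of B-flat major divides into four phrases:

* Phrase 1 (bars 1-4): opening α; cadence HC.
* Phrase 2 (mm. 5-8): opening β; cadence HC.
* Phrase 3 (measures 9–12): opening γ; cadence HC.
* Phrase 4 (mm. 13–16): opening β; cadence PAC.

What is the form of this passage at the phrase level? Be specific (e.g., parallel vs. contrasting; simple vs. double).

Four phrases in two halves: the first half (measures 1-8) ends with a half cadence, the second (mm. 9-16) with a perfect authentic cadence — a large antecedent–consequent pair, i.e. a double period.
Phrase 3 begins with different material from phrase 1, making it contrasting.

contrasting double period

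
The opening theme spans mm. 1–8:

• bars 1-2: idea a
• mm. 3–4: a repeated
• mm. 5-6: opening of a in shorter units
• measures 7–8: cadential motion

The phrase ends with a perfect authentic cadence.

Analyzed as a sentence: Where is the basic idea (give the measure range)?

measures 1–2

The presentation of a sentence is the basic idea (mm. 1–2) plus its repetition (mm. 3–4); the basic idea is therefore mm. 1–2.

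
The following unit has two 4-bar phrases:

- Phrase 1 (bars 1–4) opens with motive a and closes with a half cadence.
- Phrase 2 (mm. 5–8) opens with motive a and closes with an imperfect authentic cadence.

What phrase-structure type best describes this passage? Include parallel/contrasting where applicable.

parallel period

Phrase 1 ends with a half cadence (weaker) and phrase 2 with an imperfect authentic cadence (stronger): antecedent + consequent = a period.
The two phrases open with the same material (a / a), so the period is parallel.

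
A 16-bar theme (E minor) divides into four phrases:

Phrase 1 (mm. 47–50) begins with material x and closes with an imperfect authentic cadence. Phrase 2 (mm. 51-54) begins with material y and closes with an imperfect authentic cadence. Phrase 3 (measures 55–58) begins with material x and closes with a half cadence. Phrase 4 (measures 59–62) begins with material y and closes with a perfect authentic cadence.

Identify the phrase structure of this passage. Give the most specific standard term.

Four phrases in two halves: the first half (mm. 47-54) ends with an imperfect authentic cadence, the second (measures 55-62) with a perfect authentic cadence — a large antecedent–consequent pair, i.e. a double period.
Phrase 3 begins with the same material as phrase 1, making it parallel.

parallel double period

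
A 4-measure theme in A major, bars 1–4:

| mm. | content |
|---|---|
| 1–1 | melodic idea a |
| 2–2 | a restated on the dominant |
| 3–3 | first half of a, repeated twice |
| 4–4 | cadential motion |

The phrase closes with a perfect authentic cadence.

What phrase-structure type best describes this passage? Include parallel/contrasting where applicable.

Basic idea (m. 1) + its repetition (m. 2) form the presentation; fragmentation and cadence (mm. 3–4) form the continuation — the 4-bar whole is a sentence.

sentence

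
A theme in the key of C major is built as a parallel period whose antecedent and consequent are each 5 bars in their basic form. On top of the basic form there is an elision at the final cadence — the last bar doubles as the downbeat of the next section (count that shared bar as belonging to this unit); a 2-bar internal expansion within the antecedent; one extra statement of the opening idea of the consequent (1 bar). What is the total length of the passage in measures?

13 measures

Basic parallel period: 5 + 5 = 10 bars.
10 (basic form) + 2 (internal expansion) + 1 (extra statement) = 13.
The elision shares a bar with the next section but does not change this unit's count.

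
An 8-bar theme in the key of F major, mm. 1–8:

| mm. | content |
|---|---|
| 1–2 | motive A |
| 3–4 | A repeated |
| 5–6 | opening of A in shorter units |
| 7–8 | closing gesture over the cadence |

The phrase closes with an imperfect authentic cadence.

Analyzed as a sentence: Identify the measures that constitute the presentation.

measures 1–4

The presentation of a sentence is the basic idea (bars 1–2) plus its repetition (mm. 3–4); the presentation is therefore mm. 1–4.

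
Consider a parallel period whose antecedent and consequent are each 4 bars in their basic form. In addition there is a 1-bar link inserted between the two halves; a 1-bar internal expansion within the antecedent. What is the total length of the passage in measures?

Basic parallel period: 4 + 4 = 8 bars.
8 (basic form) + 1 (link) + 1 (internal expansion) = 10.

10 measures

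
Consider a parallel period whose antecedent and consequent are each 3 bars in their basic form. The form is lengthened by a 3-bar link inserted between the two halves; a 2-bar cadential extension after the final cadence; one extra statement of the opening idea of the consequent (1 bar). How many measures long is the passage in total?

Basic parallel period: 3 + 3 = 6 bars.
6 (basic form) + 3 (link) + 2 (cadential extension) + 1 (extra statement) = 12.

12 measures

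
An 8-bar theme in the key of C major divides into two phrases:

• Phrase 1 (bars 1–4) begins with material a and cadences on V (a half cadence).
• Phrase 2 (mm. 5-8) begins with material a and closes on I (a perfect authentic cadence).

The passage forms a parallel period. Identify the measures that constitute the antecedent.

measures 1–4

The antecedent is the phrase ending with the weaker cadence (half cadence, phrase 1) and the consequent the one ending more conclusively (perfect authentic cadence, phrase 2); the antecedent is measures 1–4.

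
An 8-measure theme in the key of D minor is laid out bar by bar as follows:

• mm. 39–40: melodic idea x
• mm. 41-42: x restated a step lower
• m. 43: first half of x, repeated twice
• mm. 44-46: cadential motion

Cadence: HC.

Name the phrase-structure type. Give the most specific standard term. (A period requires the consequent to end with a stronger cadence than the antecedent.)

Basic idea (bars 39–40) + its repetition (bars 41-42) form the presentation; fragmentation and cadence (bars 43–46) form the continuation — the 8-bar whole is a sentence.

sentence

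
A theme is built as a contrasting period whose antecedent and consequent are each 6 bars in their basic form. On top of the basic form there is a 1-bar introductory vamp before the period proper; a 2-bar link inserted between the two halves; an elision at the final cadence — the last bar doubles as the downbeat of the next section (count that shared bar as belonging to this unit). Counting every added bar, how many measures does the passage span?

Basic contrasting period: 6 + 6 = 12 bars.
12 (basic form) + 1 (introduction) + 2 (link) = 15.
The elision shares a bar with the next section but does not change this unit's count.

15 measures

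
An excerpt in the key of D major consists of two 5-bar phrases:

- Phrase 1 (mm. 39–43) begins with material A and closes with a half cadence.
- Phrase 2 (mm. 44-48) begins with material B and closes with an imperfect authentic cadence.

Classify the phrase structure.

Phrase 1 ends with a half cadence (weaker) and phrase 2 with an imperfect authentic cadence (stronger): antecedent + consequent = a period.
The two phrases open with different material (A / B), so the period is contrasting.

contrasting period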